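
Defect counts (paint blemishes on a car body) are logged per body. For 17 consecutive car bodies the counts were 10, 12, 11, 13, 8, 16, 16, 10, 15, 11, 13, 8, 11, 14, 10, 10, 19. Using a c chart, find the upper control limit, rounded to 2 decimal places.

22.64

c̄ = (10 + 12 + 11 + 13 + 8 + 16 + 16 + 10 + 15 + 11 + 13 + 8 + 11 + 14 + 10 + 10 + 19) / 17 = 207 / 17 = 12.1765
UCL = c̄ + 3√c̄ = 12.1765 + 3 × √12.1765 = 12.1765 + 3 × 3.4895 = 22.6449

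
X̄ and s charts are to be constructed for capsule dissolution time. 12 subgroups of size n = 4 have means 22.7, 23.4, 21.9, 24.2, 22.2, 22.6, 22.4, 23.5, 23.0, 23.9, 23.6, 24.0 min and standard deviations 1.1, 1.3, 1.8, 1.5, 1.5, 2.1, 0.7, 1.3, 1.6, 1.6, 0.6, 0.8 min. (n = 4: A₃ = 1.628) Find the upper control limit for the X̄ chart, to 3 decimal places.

25.274

X̄̄ = (22.7 + 23.4 + 21.9 + 24.2 + 22.2 + 22.6 + 22.4 + 23.5 + 23.0 + 23.9 + 23.6 + 24.0) / 12 = 23.1167
s̄ = (1.1 + 1.3 + 1.8 + 1.5 + 1.5 + 2.1 + 0.7 + 1.3 + 1.6 + 1.6 + 0.6 + 0.8) / 12 = 1.3250
UCL = X̄̄ + A₃·s̄ = 23.1167 + 1.628 × 1.3250 = 25.2738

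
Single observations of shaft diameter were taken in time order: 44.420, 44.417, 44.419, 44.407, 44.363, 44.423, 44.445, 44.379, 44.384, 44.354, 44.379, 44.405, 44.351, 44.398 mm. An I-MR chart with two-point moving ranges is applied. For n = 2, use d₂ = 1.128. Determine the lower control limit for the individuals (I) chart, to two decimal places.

X̄ = (44.420 + 44.417 + 44.419 + 44.407 + 44.363 + 44.423 + 44.445 + 44.379 + 44.384 + 44.354 + 44.379 + 44.405 + 44.351 + 44.398) / 14 = 44.3960
Moving ranges: 0.003, 0.002, 0.012, 0.044, 0.060, 0.022, 0.066, 0.005, 0.030, 0.025, 0.026, 0.054, 0.047; M̄R̄ = 0.3960 / 13 = 0.0305
LCL = X̄ − 3·M̄R̄/d₂ = 44.3960 − 3 × 0.0305 / 1.128 = 44.3150

44.31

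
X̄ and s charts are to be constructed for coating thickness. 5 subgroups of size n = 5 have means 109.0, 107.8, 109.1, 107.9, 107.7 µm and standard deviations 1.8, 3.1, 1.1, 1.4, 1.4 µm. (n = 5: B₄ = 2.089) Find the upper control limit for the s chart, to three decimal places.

3.677

s̄ = (1.8 + 3.1 + 1.1 + 1.4 + 1.4) / 5 = 1.7600
UCL_s = B₄·s̄ = 2.089 × 1.7600 = 3.6766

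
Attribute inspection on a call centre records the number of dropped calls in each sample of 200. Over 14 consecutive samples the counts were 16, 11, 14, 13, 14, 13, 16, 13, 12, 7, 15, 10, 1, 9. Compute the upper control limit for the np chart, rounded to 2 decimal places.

21.68

p̄ = Σdᵢ / (k·n) = 164 / (14 × 200) = 0.05857
UCL = np̄ + 3·√(np̄(1−p̄)) = 11.7143 + 3 × √(11.7143×0.94143) = 11.7143 + 3 × 3.3209 = 21.6769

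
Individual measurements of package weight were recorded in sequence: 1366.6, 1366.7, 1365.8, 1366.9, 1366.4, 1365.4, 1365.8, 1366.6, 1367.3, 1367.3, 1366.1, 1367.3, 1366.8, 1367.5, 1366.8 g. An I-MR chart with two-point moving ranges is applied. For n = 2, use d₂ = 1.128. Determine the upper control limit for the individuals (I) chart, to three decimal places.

1368.482

X̄ = (1366.6 + 1366.7 + 1365.8 + 1366.9 + 1366.4 + 1365.4 + 1365.8 + 1366.6 + 1367.3 + 1367.3 + 1366.1 + 1367.3 + 1366.8 + 1367.5 + 1366.8) / 15 = 1366.6200
Moving ranges: 0.1, 0.9, 1.1, 0.5, 1.0, 0.4, 0.8, 0.7, 0.0, 1.2, 1.2, 0.5, 0.7, 0.7; M̄R̄ = 9.8000 / 14 = 0.7000
UCL = X̄ + 3·M̄R̄/d₂ = 1366.6200 + 3 × 0.7000 / 1.128 = 1368.4817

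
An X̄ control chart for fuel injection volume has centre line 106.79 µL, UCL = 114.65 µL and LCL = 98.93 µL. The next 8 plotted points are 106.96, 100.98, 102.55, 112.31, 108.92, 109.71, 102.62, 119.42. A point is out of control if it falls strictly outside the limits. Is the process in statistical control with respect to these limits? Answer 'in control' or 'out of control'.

Compare each point to [98.93, 114.65]: sample 8 = 119.42 > UCL.

out of control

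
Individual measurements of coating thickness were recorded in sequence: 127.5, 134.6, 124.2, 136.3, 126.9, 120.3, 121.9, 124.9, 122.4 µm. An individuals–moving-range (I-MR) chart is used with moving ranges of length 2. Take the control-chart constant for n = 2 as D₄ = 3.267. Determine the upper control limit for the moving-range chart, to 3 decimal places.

Moving ranges: 7.1, 10.4, 12.1, 9.4, 6.6, 1.6, 3.0, 2.5; M̄R̄ = 52.7000 / 8 = 6.5875
UCL_MR = D₄·M̄R̄ = 3.267 × 6.5875 = 21.5214

21.521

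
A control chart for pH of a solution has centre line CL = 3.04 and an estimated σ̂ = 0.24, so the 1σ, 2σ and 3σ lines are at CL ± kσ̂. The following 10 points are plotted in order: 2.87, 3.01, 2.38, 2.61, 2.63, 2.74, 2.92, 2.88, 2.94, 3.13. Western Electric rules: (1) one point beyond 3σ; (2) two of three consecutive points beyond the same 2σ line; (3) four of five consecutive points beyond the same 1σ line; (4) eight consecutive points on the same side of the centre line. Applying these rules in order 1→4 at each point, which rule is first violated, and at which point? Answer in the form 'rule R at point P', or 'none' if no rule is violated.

Zone of each point (C = within 1σ̂, B = 1σ̂–2σ̂, A = 2σ̂–3σ̂, * = beyond 3σ̂; sign = side of CL): 1:-C, 2:-C, 3:-A, 4:-B, 5:-B, 6:-B, 7:-C, 8:-C, 9:-C, 10:+C
Rule 3 (four of five consecutive points beyond the same 1σ limit) is satisfied at point 6.

rule 3 at point 6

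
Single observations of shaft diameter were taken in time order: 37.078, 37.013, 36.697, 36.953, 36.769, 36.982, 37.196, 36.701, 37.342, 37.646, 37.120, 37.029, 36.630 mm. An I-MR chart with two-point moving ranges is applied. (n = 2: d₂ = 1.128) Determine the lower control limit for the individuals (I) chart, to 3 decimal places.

36.191

X̄ = (37.078 + 37.013 + 36.697 + 36.953 + 36.769 + 36.982 + 37.196 + 36.701 + 37.342 + 37.646 + 37.120 + 37.029 + 36.630) / 13 = 37.0120
Moving ranges: 0.065, 0.316, 0.256, 0.184, 0.213, 0.214, 0.495, 0.641, 0.304, 0.526, 0.091, 0.399; M̄R̄ = 3.7040 / 12 = 0.3087
LCL = X̄ − 3·M̄R̄/d₂ = 37.0120 − 3 × 0.3087 / 1.128 = 36.1911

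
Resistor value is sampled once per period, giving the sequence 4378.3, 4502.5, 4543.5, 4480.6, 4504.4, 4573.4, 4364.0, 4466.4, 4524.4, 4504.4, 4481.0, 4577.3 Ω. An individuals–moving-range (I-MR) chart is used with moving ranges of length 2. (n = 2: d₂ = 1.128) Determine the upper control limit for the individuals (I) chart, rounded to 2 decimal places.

4692.46

X̄ = (4378.3 + 4502.5 + 4543.5 + 4480.6 + 4504.4 + 4573.4 + 4364.0 + 4466.4 + 4524.4 + 4504.4 + 4481.0 + 4577.3) / 12 = 4491.6833
Moving ranges: 124.2, 41.0, 62.9, 23.8, 69.0, 209.4, 102.4, 58.0, 20.0, 23.4, 96.3; M̄R̄ = 830.4000 / 11 = 75.4909
UCL = X̄ + 3·M̄R̄/d₂ = 4491.6833 + 3 × 75.4909 / 1.128 = 4692.4570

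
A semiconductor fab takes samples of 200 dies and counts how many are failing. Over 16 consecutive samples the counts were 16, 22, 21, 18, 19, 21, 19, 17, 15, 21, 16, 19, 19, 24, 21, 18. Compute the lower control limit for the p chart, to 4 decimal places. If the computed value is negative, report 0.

0.0332

p̄ = Σdᵢ / (k·n) = 306 / (16 × 200) = 0.09563
LCL = p̄ − 3·√(p̄(1−p̄)/n) = 0.09563 − 3 × 0.02079 = 0.03324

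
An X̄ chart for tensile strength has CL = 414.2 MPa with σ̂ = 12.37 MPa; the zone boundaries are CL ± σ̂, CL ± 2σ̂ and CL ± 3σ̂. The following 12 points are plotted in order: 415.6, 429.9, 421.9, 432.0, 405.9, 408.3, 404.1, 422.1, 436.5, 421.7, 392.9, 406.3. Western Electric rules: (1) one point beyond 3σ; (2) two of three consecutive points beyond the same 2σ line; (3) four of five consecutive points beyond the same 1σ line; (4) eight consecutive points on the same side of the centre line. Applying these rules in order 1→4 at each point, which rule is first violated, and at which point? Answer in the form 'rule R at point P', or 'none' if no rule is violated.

Zone of each point (C = within 1σ̂, B = 1σ̂–2σ̂, A = 2σ̂–3σ̂, * = beyond 3σ̂; sign = side of CL): 1:+C, 2:+B, 3:+C, 4:+B, 5:-C, 6:-C, 7:-C, 8:+C, 9:+B, 10:+C, 11:-B, 12:-C
No rule fires across all 12 points.

none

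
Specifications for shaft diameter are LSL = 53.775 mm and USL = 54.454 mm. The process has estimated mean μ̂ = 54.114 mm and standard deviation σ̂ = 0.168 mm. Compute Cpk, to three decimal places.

0.673

Cpu = (USL − μ̂) / (3σ̂) = (54.454 − 54.114) / (3 × 0.168) = 0.6746; Cpl = (μ̂ − LSL) / (3σ̂) = (54.114 − 53.775) / (3 × 0.168) = 0.6726; Cpk = min(Cpu, Cpl) = 0.6726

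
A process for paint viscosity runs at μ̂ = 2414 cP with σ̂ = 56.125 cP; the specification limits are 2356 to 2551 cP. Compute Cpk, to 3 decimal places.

0.344

Cpu = (USL − μ̂) / (3σ̂) = (2551 − 2414) / (3 × 56.125) = 0.8137; Cpl = (μ̂ − LSL) / (3σ̂) = (2414 − 2356) / (3 × 56.125) = 0.3445; Cpk = min(Cpu, Cpl) = 0.3445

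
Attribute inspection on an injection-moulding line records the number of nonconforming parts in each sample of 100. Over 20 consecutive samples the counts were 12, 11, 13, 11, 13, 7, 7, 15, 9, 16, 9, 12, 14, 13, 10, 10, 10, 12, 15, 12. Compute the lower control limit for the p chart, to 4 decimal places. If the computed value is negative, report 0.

0.0196

p̄ = Σdᵢ / (k·n) = 231 / (20 × 100) = 0.11550
LCL = p̄ − 3·√(p̄(1−p̄)/n) = 0.11550 − 3 × 0.03196 = 0.01961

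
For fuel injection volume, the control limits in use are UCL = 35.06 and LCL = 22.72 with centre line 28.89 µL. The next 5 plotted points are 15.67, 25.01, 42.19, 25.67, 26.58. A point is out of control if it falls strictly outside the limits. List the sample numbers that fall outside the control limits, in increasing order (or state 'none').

Compare each point to [22.72, 35.06]: sample 1 = 15.67 < LCL; sample 3 = 42.19 > UCL.

1, 3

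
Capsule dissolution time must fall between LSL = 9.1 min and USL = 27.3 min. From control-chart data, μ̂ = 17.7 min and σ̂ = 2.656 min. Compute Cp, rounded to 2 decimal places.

1.14

Cp = (USL − LSL) / (6σ̂) = (27.3 − 9.1) / (6 × 2.656) = 18.2000 / 15.9360 = 1.1421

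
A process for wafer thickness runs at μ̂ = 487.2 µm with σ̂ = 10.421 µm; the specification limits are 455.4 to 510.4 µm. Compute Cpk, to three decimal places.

Cpu = (USL − μ̂) / (3σ̂) = (510.4 − 487.2) / (3 × 10.421) = 0.7421; Cpl = (μ̂ − LSL) / (3σ̂) = (487.2 − 455.4) / (3 × 10.421) = 1.0172; Cpk = min(Cpu, Cpl) = 0.7421

0.742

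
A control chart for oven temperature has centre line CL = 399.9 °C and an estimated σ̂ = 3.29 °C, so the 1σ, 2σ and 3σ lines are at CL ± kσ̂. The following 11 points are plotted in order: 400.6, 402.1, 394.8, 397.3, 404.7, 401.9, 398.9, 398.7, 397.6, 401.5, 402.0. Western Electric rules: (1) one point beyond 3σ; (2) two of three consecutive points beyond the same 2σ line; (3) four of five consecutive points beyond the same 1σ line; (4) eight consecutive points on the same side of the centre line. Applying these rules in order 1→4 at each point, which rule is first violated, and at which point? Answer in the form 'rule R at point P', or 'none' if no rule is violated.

Zone of each point (C = within 1σ̂, B = 1σ̂–2σ̂, A = 2σ̂–3σ̂, * = beyond 3σ̂; sign = side of CL): 1:+C, 2:+C, 3:-B, 4:-C, 5:+B, 6:+C, 7:-C, 8:-C, 9:-C, 10:+C, 11:+C
No rule fires across all 11 points.

none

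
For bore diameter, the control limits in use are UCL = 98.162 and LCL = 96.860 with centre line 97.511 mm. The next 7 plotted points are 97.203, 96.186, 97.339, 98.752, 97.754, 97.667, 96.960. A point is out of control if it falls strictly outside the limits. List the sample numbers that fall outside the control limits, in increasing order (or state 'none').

2, 4

Compare each point to [96.860, 98.162]: sample 2 = 96.186 < LCL; sample 4 = 98.752 > UCL.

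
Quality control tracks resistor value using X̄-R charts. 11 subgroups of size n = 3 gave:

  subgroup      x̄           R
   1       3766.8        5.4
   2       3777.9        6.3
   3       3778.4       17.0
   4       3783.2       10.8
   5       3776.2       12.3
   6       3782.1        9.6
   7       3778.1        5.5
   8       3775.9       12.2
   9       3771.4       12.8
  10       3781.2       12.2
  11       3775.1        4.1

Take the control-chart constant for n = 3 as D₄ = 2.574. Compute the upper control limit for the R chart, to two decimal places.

R̄ = (5.4 + 6.3 + 17.0 + 10.8 + 12.3 + 9.6 + 5.5 + 12.2 + 12.8 + 12.2 + 4.1) / 11 = 108.2000 / 11 = 9.8364
UCL_R = D₄·R̄ = 2.574 × 9.8364 = 25.3188

25.32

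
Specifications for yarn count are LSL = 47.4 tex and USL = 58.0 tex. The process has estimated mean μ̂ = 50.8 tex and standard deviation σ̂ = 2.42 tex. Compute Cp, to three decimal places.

Cp = (USL − LSL) / (6σ̂) = (58.0 − 47.4) / (6 × 2.42) = 10.6000 / 14.5200 = 0.7300

0.730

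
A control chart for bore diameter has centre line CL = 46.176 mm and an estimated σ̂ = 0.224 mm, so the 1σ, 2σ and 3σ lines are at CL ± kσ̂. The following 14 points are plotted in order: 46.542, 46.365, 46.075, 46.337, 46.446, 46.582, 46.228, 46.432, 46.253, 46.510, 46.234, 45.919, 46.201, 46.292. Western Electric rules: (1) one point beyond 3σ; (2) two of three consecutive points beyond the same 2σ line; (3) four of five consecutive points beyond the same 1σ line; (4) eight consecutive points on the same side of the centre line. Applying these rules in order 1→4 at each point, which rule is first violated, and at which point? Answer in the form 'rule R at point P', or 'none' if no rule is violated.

rule 4 at point 11

Zone of each point (C = within 1σ̂, B = 1σ̂–2σ̂, A = 2σ̂–3σ̂, * = beyond 3σ̂; sign = side of CL): 1:+B, 2:+C, 3:-C, 4:+C, 5:+B, 6:+B, 7:+C, 8:+B, 9:+C, 10:+B, 11:+C, 12:-B, 13:+C, 14:+C
Rule 4 (eight consecutive points on the same side of the centre line) is satisfied at point 11.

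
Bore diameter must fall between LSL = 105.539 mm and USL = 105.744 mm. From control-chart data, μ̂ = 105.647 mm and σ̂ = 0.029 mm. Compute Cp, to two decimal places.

Cp = (USL − LSL) / (6σ̂) = (105.744 − 105.539) / (6 × 0.029) = 0.2050 / 0.1740 = 1.1782

1.18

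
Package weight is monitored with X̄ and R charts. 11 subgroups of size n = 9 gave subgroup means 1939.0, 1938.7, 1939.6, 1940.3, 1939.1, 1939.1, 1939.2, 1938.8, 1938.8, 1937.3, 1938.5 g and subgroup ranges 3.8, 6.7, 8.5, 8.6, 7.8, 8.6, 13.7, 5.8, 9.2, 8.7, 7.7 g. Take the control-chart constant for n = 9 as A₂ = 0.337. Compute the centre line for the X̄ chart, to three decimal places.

1938.945

X̄̄ = (1939.0 + 1938.7 + 1939.6 + 1940.3 + 1939.1 + 1939.1 + 1939.2 + 1938.8 + 1938.8 + 1937.3 + 1938.5) / 11 = 21328.4000 / 11 = 1938.9455
CL = X̄̄ = 1938.9455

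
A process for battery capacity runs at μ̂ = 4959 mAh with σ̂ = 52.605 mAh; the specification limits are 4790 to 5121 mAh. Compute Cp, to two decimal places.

1.05

Cp = (USL − LSL) / (6σ̂) = (5121 − 4790) / (6 × 52.605) = 331.0000 / 315.6300 = 1.0487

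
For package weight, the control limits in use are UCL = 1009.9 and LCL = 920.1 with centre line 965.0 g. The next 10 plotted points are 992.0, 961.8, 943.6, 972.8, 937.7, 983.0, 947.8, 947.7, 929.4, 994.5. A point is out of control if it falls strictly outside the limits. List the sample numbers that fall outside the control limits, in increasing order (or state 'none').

All 10 points lie within [920.1, 1009.9].

none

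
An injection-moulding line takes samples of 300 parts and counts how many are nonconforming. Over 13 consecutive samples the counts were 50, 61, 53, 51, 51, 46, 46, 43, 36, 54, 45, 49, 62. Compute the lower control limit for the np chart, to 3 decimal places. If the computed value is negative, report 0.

p̄ = Σdᵢ / (k·n) = 647 / (13 × 300) = 0.16590
LCL = np̄ − 3·√(np̄(1−p̄)) = 49.7692 − 3 × 6.4430 = 30.4401

30.440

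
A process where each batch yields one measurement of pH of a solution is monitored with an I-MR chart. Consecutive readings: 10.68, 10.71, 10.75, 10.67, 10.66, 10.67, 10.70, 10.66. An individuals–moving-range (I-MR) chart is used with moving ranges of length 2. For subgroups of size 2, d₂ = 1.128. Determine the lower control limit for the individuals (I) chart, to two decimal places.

10.60

X̄ = (10.68 + 10.71 + 10.75 + 10.67 + 10.66 + 10.67 + 10.70 + 10.66) / 8 = 10.6875
Moving ranges: 0.03, 0.04, 0.08, 0.01, 0.01, 0.03, 0.04; M̄R̄ = 0.2400 / 7 = 0.0343
LCL = X̄ − 3·M̄R̄/d₂ = 10.6875 − 3 × 0.0343 / 1.128 = 10.5963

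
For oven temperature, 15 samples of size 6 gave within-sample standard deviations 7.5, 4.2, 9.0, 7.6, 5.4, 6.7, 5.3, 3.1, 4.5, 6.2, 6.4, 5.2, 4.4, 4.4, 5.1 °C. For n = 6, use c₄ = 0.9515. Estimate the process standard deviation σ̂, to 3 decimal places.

s̄ = (7.5 + 4.2 + 9.0 + 7.6 + 5.4 + 6.7 + 5.3 + 3.1 + 4.5 + 6.2 + 6.4 + 5.2 + 4.4 + 4.4 + 5.1) / 15 = 5.6667
σ̂ = s̄ / c₄ = 5.6667 / 0.9515 = 5.9555

5.956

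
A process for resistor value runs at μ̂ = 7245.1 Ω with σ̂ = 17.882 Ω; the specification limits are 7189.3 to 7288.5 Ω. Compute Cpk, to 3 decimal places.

Cpu = (USL − μ̂) / (3σ̂) = (7288.5 − 7245.1) / (3 × 17.882) = 0.8090; Cpl = (μ̂ − LSL) / (3σ̂) = (7245.1 − 7189.3) / (3 × 17.882) = 1.0402; Cpk = min(Cpu, Cpl) = 0.8090

0.809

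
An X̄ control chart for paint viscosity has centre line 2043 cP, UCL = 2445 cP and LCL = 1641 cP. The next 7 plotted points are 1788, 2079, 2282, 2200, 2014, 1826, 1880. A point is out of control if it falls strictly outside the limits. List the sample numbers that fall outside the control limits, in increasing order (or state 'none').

none

All 7 points lie within [1641, 2445].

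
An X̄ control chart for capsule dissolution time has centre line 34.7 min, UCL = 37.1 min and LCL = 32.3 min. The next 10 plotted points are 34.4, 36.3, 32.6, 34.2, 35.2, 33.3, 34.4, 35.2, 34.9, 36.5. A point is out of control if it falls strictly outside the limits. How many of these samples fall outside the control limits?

All 10 points lie within [32.3, 37.1].

0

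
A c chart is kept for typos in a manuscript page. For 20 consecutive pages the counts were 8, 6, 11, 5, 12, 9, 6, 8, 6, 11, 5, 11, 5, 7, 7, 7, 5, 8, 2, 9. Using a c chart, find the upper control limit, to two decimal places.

15.56

c̄ = (8 + 6 + 11 + 5 + 12 + 9 + 6 + 8 + 6 + 11 + 5 + 11 + 5 + 7 + 7 + 7 + 5 + 8 + 2 + 9) / 20 = 148 / 20 = 7.4000
UCL = c̄ + 3√c̄ = 7.4000 + 3 × √7.4000 = 7.4000 + 3 × 2.7203 = 15.5609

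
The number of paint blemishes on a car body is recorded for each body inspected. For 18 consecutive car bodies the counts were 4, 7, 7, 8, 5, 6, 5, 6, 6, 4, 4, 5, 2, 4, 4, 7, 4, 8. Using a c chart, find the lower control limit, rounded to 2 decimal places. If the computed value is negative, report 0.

c̄ = (4 + 7 + 7 + 8 + 5 + 6 + 5 + 6 + 6 + 4 + 4 + 5 + 2 + 4 + 4 + 7 + 4 + 8) / 18 = 96 / 18 = 5.3333
LCL = c̄ − 3√c̄ = 5.3333 − 3 × 2.3094 = -1.5949 → 0 (cannot be negative)

0.00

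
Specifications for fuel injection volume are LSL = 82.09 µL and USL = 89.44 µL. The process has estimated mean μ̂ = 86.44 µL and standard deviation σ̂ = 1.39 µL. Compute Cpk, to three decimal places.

Cpu = (USL − μ̂) / (3σ̂) = (89.44 − 86.44) / (3 × 1.39) = 0.7194; Cpl = (μ̂ − LSL) / (3σ̂) = (86.44 − 82.09) / (3 × 1.39) = 1.0432; Cpk = min(Cpu, Cpl) = 0.7194

0.719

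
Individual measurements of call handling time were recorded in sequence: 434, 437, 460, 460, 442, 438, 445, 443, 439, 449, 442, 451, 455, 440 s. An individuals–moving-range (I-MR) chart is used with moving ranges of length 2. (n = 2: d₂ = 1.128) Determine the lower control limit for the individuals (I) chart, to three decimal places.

423.671

X̄ = (434 + 437 + 460 + 460 + 442 + 438 + 445 + 443 + 439 + 449 + 442 + 451 + 455 + 440) / 14 = 445.3571
Moving ranges: 3, 23, 0, 18, 4, 7, 2, 4, 10, 7, 9, 4, 15; M̄R̄ = 106.0000 / 13 = 8.1538
LCL = X̄ − 3·M̄R̄/d₂ = 445.3571 − 3 × 8.1538 / 1.128 = 423.6714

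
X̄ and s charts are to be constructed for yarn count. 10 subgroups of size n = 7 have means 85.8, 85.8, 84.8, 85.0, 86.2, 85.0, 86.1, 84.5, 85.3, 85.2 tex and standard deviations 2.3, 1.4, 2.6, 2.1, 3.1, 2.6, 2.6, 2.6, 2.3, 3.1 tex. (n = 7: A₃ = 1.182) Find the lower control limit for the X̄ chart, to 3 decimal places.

82.450

X̄̄ = (85.8 + 85.8 + 84.8 + 85.0 + 86.2 + 85.0 + 86.1 + 84.5 + 85.3 + 85.2) / 10 = 85.3700
s̄ = (2.3 + 1.4 + 2.6 + 2.1 + 3.1 + 2.6 + 2.6 + 2.6 + 2.3 + 3.1) / 10 = 2.4700
LCL = X̄̄ − A₃·s̄ = 85.3700 − 1.182 × 2.4700 = 82.4505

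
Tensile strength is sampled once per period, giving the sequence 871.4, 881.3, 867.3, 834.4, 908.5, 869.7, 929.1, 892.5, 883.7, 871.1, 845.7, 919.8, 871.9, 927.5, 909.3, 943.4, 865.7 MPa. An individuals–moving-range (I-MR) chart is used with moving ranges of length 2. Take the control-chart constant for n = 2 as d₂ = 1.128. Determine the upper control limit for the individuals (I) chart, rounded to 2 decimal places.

990.86

X̄ = (871.4 + 881.3 + 867.3 + 834.4 + 908.5 + 869.7 + 929.1 + 892.5 + 883.7 + 871.1 + 845.7 + 919.8 + 871.9 + 927.5 + 909.3 + 943.4 + 865.7) / 17 = 887.7824
Moving ranges: 9.9, 14.0, 32.9, 74.1, 38.8, 59.4, 36.6, 8.8, 12.6, 25.4, 74.1, 47.9, 55.6, 18.2, 34.1, 77.7; M̄R̄ = 620.1000 / 16 = 38.7563
UCL = X̄ + 3·M̄R̄/d₂ = 887.7824 + 3 × 38.7563 / 1.128 = 990.8575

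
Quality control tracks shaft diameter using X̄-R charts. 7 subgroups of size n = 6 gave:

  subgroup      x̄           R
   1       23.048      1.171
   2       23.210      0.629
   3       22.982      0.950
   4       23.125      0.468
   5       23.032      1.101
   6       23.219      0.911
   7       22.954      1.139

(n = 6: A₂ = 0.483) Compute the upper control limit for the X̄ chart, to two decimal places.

X̄̄ = (23.048 + 23.210 + 22.982 + 23.125 + 23.032 + 23.219 + 22.954) / 7 = 161.5700 / 7 = 23.0814
R̄ = (1.171 + 0.629 + 0.950 + 0.468 + 1.101 + 0.911 + 1.139) / 7 = 6.3690 / 7 = 0.9099
UCL = X̄̄ + A₂·R̄ = 23.0814 + 0.483 × 0.9099 = 23.5209

23.52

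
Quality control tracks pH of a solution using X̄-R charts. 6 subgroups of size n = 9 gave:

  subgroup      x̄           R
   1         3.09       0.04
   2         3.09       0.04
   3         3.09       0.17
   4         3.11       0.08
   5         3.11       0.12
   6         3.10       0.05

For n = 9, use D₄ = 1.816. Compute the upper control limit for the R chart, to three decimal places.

0.151

R̄ = (0.04 + 0.04 + 0.17 + 0.08 + 0.12 + 0.05) / 6 = 0.5000 / 6 = 0.0833
UCL_R = D₄·R̄ = 1.816 × 0.0833 = 0.1513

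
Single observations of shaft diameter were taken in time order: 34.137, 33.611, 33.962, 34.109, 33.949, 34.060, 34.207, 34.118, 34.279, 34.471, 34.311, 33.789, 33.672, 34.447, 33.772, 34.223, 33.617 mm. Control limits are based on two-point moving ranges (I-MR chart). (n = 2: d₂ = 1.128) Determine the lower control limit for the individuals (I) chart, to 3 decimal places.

X̄ = (34.137 + 33.611 + 33.962 + 34.109 + 33.949 + 34.060 + 34.207 + 34.118 + 34.279 + 34.471 + 34.311 + 33.789 + 33.672 + 34.447 + 33.772 + 34.223 + 33.617) / 17 = 34.0432
Moving ranges: 0.526, 0.351, 0.147, 0.160, 0.111, 0.147, 0.089, 0.161, 0.192, 0.160, 0.522, 0.117, 0.775, 0.675, 0.451, 0.606; M̄R̄ = 5.1900 / 16 = 0.3244
LCL = X̄ − 3·M̄R̄/d₂ = 34.0432 − 3 × 0.3244 / 1.128 = 33.1805

33.180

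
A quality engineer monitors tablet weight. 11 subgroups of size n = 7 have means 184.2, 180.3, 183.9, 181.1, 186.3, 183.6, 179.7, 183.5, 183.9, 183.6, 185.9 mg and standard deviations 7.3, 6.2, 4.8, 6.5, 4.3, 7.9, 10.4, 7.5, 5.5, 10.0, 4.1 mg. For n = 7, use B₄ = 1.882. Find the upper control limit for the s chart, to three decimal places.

12.746

s̄ = (7.3 + 6.2 + 4.8 + 6.5 + 4.3 + 7.9 + 10.4 + 7.5 + 5.5 + 10.0 + 4.1) / 11 = 6.7727
UCL_s = B₄·s̄ = 1.882 × 6.7727 = 12.7463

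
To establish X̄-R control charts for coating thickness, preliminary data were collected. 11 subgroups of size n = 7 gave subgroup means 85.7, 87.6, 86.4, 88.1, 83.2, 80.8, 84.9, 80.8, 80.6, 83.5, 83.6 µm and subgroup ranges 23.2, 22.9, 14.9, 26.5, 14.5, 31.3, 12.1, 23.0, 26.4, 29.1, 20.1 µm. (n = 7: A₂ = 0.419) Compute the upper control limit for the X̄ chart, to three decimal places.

X̄̄ = (85.7 + 87.6 + 86.4 + 88.1 + 83.2 + 80.8 + 84.9 + 80.8 + 80.6 + 83.5 + 83.6) / 11 = 925.2000 / 11 = 84.1091
R̄ = (23.2 + 22.9 + 14.9 + 26.5 + 14.5 + 31.3 + 12.1 + 23.0 + 26.4 + 29.1 + 20.1) / 11 = 244.0000 / 11 = 22.1818
UCL = X̄̄ + A₂·R̄ = 84.1091 + 0.419 × 22.1818 = 93.4033

93.403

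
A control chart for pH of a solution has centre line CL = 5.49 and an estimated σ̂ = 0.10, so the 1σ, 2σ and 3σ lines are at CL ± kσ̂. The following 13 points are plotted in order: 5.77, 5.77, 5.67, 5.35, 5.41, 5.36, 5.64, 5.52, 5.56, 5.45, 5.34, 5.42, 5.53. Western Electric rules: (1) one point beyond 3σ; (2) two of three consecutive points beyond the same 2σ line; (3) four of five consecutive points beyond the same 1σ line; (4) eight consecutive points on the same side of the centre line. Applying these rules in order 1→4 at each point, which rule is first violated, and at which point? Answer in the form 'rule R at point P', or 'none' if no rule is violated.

Zone of each point (C = within 1σ̂, B = 1σ̂–2σ̂, A = 2σ̂–3σ̂, * = beyond 3σ̂; sign = side of CL): 1:+A, 2:+A, 3:+B, 4:-B, 5:-C, 6:-B, 7:+B, 8:+C, 9:+C, 10:-C, 11:-B, 12:-C, 13:+C
Rule 2 (two of three consecutive points beyond the same 2σ limit) is satisfied at point 2.

rule 2 at point 2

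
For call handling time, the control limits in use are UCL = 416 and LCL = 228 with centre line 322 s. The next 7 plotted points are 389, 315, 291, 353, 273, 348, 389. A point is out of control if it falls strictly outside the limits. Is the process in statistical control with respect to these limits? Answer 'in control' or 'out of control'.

in control

All 7 points lie within [228, 416].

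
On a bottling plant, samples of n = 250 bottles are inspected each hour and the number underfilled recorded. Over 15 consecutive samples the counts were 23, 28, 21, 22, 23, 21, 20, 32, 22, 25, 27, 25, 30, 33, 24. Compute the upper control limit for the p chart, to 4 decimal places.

p̄ = Σdᵢ / (k·n) = 376 / (15 × 250) = 0.10027
UCL = p̄ + 3·√(p̄(1−p̄)/n) = 0.10027 + 3 × √(0.10027×0.89973/250) = 0.10027 + 3 × 0.01900 = 0.15726

0.1573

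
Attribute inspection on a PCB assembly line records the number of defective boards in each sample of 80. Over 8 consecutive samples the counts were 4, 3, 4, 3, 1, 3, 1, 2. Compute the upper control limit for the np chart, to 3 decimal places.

p̄ = Σdᵢ / (k·n) = 21 / (8 × 80) = 0.03281
UCL = np̄ + 3·√(np̄(1−p̄)) = 2.6250 + 3 × √(2.6250×0.96719) = 2.6250 + 3 × 1.5934 = 7.4051

7.405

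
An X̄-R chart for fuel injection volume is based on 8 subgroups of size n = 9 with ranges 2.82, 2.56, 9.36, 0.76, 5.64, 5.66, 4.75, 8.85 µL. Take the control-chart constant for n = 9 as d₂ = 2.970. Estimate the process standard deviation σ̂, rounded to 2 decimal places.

1.70

R̄ = (2.82 + 2.56 + 9.36 + 0.76 + 5.64 + 5.66 + 4.75 + 8.85) / 8 = 5.0500
σ̂ = R̄ / d₂ = 5.0500 / 2.970 = 1.7003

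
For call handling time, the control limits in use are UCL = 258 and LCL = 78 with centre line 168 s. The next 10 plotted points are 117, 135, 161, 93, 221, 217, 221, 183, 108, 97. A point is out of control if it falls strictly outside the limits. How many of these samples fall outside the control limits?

0

All 10 points lie within [78, 258].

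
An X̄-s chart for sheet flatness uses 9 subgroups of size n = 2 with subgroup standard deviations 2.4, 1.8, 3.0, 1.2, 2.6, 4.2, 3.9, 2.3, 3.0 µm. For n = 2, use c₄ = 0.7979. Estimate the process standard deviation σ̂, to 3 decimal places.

3.398

s̄ = (2.4 + 1.8 + 3.0 + 1.2 + 2.6 + 4.2 + 3.9 + 2.3 + 3.0) / 9 = 2.7111
σ̂ = s̄ / c₄ = 2.7111 / 0.7979 = 3.3978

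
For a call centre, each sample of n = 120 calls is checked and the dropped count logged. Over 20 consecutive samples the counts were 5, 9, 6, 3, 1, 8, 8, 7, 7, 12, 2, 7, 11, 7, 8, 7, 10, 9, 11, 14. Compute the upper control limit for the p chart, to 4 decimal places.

0.1300

p̄ = Σdᵢ / (k·n) = 152 / (20 × 120) = 0.06333
UCL = p̄ + 3·√(p̄(1−p̄)/n) = 0.06333 + 3 × √(0.06333×0.93667/120) = 0.06333 + 3 × 0.02223 = 0.13004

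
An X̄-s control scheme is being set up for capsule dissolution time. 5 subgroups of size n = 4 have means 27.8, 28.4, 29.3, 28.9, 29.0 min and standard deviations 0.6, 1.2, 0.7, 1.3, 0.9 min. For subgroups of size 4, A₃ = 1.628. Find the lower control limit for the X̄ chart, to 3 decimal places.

27.150

X̄̄ = (27.8 + 28.4 + 29.3 + 28.9 + 29.0) / 5 = 28.6800
s̄ = (0.6 + 1.2 + 0.7 + 1.3 + 0.9) / 5 = 0.9400
LCL = X̄̄ − A₃·s̄ = 28.6800 − 1.628 × 0.9400 = 27.1497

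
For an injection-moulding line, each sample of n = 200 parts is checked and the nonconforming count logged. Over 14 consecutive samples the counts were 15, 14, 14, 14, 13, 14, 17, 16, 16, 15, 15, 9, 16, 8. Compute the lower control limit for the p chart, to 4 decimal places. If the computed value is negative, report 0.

p̄ = Σdᵢ / (k·n) = 196 / (14 × 200) = 0.07000
LCL = p̄ − 3·√(p̄(1−p̄)/n) = 0.07000 − 3 × 0.01804 = 0.01588

0.0159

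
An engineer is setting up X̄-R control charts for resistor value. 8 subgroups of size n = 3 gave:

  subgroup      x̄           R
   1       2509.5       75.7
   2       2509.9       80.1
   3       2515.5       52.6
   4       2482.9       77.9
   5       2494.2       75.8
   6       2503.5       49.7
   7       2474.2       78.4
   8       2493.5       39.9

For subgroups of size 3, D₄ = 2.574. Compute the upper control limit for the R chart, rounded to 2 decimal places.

170.56

R̄ = (75.7 + 80.1 + 52.6 + 77.9 + 75.8 + 49.7 + 78.4 + 39.9) / 8 = 530.1000 / 8 = 66.2625
UCL_R = D₄·R̄ = 2.574 × 66.2625 = 170.5597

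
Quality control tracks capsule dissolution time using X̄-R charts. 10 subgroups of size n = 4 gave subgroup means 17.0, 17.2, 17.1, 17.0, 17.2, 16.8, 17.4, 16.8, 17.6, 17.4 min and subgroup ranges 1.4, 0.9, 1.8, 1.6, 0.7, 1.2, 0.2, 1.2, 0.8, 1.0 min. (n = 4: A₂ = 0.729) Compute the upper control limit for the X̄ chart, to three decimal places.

X̄̄ = (17.0 + 17.2 + 17.1 + 17.0 + 17.2 + 16.8 + 17.4 + 16.8 + 17.6 + 17.4) / 10 = 171.5000 / 10 = 17.1500
R̄ = (1.4 + 0.9 + 1.8 + 1.6 + 0.7 + 1.2 + 0.2 + 1.2 + 0.8 + 1.0) / 10 = 10.8000 / 10 = 1.0800
UCL = X̄̄ + A₂·R̄ = 17.1500 + 0.729 × 1.0800 = 17.9373

17.937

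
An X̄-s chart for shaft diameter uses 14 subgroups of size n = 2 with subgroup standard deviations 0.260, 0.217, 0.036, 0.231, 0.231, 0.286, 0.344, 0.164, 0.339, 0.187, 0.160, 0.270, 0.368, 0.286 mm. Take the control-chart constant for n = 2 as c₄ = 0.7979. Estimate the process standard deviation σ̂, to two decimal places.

s̄ = (0.260 + 0.217 + 0.036 + 0.231 + 0.231 + 0.286 + 0.344 + 0.164 + 0.339 + 0.187 + 0.160 + 0.270 + 0.368 + 0.286) / 14 = 0.2414
σ̂ = s̄ / c₄ = 0.2414 / 0.7979 = 0.3025

0.30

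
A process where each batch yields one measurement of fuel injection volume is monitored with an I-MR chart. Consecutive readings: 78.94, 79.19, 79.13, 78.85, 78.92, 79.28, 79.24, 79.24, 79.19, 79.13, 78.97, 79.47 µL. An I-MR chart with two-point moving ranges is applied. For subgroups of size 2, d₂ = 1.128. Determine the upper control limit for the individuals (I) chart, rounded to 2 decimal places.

79.57

X̄ = (78.94 + 79.19 + 79.13 + 78.85 + 78.92 + 79.28 + 79.24 + 79.24 + 79.19 + 79.13 + 78.97 + 79.47) / 12 = 79.1292
Moving ranges: 0.25, 0.06, 0.28, 0.07, 0.36, 0.04, 0.00, 0.05, 0.06, 0.16, 0.50; M̄R̄ = 1.8300 / 11 = 0.1664
UCL = X̄ + 3·M̄R̄/d₂ = 79.1292 + 3 × 0.1664 / 1.128 = 79.5716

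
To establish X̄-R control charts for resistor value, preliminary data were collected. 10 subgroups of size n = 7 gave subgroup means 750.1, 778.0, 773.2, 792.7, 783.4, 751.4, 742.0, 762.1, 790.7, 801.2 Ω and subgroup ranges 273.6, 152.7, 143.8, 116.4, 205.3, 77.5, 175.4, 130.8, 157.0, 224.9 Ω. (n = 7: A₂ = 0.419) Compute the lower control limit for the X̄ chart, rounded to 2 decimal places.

X̄̄ = (750.1 + 778.0 + 773.2 + 792.7 + 783.4 + 751.4 + 742.0 + 762.1 + 790.7 + 801.2) / 10 = 7724.8000 / 10 = 772.4800
R̄ = (273.6 + 152.7 + 143.8 + 116.4 + 205.3 + 77.5 + 175.4 + 130.8 + 157.0 + 224.9) / 10 = 1657.4000 / 10 = 165.7400
LCL = X̄̄ − A₂·R̄ = 772.4800 − 0.419 × 165.7400 = 703.0349

703.03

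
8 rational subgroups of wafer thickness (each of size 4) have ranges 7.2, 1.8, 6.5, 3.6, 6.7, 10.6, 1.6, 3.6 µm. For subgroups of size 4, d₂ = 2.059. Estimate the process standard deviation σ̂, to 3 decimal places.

2.525

R̄ = (7.2 + 1.8 + 6.5 + 3.6 + 6.7 + 10.6 + 1.6 + 3.6) / 8 = 5.2000
σ̂ = R̄ / d₂ = 5.2000 / 2.059 = 2.5255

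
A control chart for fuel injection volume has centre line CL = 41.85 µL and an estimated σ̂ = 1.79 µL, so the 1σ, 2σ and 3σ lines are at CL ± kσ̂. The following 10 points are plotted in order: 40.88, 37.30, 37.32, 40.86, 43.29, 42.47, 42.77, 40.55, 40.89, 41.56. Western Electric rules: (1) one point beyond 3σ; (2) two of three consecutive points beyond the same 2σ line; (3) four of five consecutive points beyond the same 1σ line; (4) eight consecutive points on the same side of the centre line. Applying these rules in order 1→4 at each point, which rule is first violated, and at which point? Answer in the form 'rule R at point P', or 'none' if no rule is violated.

rule 2 at point 3

Zone of each point (C = within 1σ̂, B = 1σ̂–2σ̂, A = 2σ̂–3σ̂, * = beyond 3σ̂; sign = side of CL): 1:-C, 2:-A, 3:-A, 4:-C, 5:+C, 6:+C, 7:+C, 8:-C, 9:-C, 10:-C
Rule 2 (two of three consecutive points beyond the same 2σ limit) is satisfied at point 3.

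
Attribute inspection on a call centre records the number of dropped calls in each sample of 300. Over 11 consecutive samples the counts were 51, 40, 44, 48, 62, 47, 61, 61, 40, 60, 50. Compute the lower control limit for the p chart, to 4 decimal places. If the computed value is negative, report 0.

0.1057

p̄ = Σdᵢ / (k·n) = 564 / (11 × 300) = 0.17091
LCL = p̄ − 3·√(p̄(1−p̄)/n) = 0.17091 − 3 × 0.02173 = 0.10571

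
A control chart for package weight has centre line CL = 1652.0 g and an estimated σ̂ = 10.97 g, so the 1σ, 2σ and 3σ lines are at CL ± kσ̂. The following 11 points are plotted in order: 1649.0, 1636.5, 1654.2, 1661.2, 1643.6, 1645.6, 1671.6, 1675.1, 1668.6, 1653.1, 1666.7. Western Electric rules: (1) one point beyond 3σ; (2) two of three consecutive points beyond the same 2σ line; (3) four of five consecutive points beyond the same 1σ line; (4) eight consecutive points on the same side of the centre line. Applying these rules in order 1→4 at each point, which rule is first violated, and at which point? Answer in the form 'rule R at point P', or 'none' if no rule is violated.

rule 3 at point 11

Zone of each point (C = within 1σ̂, B = 1σ̂–2σ̂, A = 2σ̂–3σ̂, * = beyond 3σ̂; sign = side of CL): 1:-C, 2:-B, 3:+C, 4:+C, 5:-C, 6:-C, 7:+B, 8:+A, 9:+B, 10:+C, 11:+B
Rule 3 (four of five consecutive points beyond the same 1σ limit) is satisfied at point 11.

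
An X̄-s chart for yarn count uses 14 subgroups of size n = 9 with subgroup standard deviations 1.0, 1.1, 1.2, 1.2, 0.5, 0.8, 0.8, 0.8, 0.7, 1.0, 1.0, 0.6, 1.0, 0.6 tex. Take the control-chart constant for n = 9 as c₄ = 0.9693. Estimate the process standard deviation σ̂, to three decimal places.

0.906

s̄ = (1.0 + 1.1 + 1.2 + 1.2 + 0.5 + 0.8 + 0.8 + 0.8 + 0.7 + 1.0 + 1.0 + 0.6 + 1.0 + 0.6) / 14 = 0.8786
σ̂ = s̄ / c₄ = 0.8786 / 0.9693 = 0.9064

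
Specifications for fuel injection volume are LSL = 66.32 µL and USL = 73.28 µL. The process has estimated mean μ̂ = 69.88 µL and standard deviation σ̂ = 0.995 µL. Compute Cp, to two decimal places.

1.17

Cp = (USL − LSL) / (6σ̂) = (73.28 − 66.32) / (6 × 0.995) = 6.9600 / 5.9700 = 1.1658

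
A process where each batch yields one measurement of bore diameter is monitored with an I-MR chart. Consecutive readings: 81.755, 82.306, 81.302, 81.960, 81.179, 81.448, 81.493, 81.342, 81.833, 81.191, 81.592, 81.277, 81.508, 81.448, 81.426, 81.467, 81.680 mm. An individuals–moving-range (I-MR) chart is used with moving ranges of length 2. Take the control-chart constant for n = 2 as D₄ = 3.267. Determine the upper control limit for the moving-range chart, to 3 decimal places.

Moving ranges: 0.551, 1.004, 0.658, 0.781, 0.269, 0.045, 0.151, 0.491, 0.642, 0.401, 0.315, 0.231, 0.060, 0.022, 0.041, 0.213; M̄R̄ = 5.8750 / 16 = 0.3672
UCL_MR = D₄·M̄R̄ = 3.267 × 0.3672 = 1.1996

1.200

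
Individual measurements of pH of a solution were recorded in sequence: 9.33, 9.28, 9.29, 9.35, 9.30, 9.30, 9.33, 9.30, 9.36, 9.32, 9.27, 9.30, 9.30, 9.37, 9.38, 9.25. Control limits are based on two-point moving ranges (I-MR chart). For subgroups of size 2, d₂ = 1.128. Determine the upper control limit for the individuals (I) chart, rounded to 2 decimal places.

9.42

X̄ = (9.33 + 9.28 + 9.29 + 9.35 + 9.30 + 9.30 + 9.33 + 9.30 + 9.36 + 9.32 + 9.27 + 9.30 + 9.30 + 9.37 + 9.38 + 9.25) / 16 = 9.3144
Moving ranges: 0.05, 0.01, 0.06, 0.05, 0.00, 0.03, 0.03, 0.06, 0.04, 0.05, 0.03, 0.00, 0.07, 0.01, 0.13; M̄R̄ = 0.6200 / 15 = 0.0413
UCL = X̄ + 3·M̄R̄/d₂ = 9.3144 + 3 × 0.0413 / 1.128 = 9.4243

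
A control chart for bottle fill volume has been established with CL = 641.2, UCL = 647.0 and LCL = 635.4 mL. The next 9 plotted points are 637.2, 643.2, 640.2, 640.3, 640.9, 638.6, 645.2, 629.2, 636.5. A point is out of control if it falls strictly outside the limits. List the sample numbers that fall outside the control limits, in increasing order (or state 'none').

Compare each point to [635.4, 647.0]: sample 8 = 629.2 < LCL.

8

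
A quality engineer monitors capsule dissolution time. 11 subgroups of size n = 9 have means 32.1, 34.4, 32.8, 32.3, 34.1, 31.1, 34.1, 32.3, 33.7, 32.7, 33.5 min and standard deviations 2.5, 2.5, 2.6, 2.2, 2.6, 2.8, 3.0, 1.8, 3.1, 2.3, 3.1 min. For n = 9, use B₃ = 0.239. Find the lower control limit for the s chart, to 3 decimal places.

0.619

s̄ = (2.5 + 2.5 + 2.6 + 2.2 + 2.6 + 2.8 + 3.0 + 1.8 + 3.1 + 2.3 + 3.1) / 11 = 2.5909
LCL_s = B₃·s̄ = 0.239 × 2.5909 = 0.6192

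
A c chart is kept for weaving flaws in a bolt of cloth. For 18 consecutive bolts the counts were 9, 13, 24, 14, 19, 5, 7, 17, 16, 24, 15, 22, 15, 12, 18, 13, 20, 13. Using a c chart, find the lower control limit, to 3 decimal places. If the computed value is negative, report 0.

3.586

c̄ = (9 + 13 + 24 + 14 + 19 + 5 + 7 + 17 + 16 + 24 + 15 + 22 + 15 + 12 + 18 + 13 + 20 + 13) / 18 = 276 / 18 = 15.3333
LCL = c̄ − 3√c̄ = 15.3333 − 3 × 3.9158 = 3.5860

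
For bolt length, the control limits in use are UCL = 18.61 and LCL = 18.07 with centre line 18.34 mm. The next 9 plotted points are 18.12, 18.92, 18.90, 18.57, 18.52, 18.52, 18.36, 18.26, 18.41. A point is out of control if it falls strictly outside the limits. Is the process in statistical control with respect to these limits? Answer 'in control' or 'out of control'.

Compare each point to [18.07, 18.61]: sample 2 = 18.92 > UCL; sample 3 = 18.90 > UCL.

out of control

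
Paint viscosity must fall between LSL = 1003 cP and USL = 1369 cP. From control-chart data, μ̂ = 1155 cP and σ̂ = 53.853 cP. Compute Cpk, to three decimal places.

Cpu = (USL − μ̂) / (3σ̂) = (1369 − 1155) / (3 × 53.853) = 1.3246; Cpl = (μ̂ − LSL) / (3σ̂) = (1155 − 1003) / (3 × 53.853) = 0.9408; Cpk = min(Cpu, Cpl) = 0.9408

0.941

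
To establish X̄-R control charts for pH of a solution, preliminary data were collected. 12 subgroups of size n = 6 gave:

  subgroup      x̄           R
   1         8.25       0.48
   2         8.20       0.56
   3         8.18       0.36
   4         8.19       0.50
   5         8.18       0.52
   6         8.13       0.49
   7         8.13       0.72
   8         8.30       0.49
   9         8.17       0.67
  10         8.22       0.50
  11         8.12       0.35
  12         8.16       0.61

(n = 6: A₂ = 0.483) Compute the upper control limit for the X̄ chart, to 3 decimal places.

8.437

X̄̄ = (8.25 + 8.20 + 8.18 + 8.19 + 8.18 + 8.13 + 8.13 + 8.30 + 8.17 + 8.22 + 8.12 + 8.16) / 12 = 98.2300 / 12 = 8.1858
R̄ = (0.48 + 0.56 + 0.36 + 0.50 + 0.52 + 0.49 + 0.72 + 0.49 + 0.67 + 0.50 + 0.35 + 0.61) / 12 = 6.2500 / 12 = 0.5208
UCL = X̄̄ + A₂·R̄ = 8.1858 + 0.483 × 0.5208 = 8.4374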